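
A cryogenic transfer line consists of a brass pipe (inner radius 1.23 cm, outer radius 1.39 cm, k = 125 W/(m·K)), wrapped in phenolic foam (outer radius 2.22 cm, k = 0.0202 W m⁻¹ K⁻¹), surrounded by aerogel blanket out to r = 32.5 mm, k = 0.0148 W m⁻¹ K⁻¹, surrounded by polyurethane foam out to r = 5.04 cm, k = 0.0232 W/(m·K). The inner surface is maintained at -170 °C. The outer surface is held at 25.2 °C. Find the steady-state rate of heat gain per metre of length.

Q' = 18.1 W/m

Resistance network (inner→outer):
  R'_brass = ln(0.0139/0.0123)/(2πk) = 0.1223/(2π·125) = 1.557×10^-4 m·K/W
  R'_phenolic foam = ln(0.0222/0.0139)/(2πk) = 0.4682/(2π·0.0202) = 3.689 m·K/W
  R'_aerogel blanket = ln(0.0325/0.0222)/(2πk) = 0.3811/(2π·0.0148) = 4.099 m·K/W
  R'_polyurethane foam = ln(0.0504/0.0325)/(2πk) = 0.4388/(2π·0.0232) = 3.010 m·K/W
ΣR = 1.557×10^-4 + 3.689 + 4.099 + 3.010 = 10.80 m·K/W
Q' = ΔT/ΣR = (-170 °C − 25.2 °C)/10.80 = -18.1 W/m
(Negative Q' ⇒ heat flows inward; heat gain = 18.1 W/m.)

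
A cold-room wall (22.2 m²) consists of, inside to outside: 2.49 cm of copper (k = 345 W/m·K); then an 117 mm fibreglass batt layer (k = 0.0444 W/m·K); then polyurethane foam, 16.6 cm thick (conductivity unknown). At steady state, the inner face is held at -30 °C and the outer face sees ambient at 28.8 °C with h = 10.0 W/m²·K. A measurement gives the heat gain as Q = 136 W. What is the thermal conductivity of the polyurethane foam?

k = 0.0242 W/m·K

ΣR = ΔT/Q = |-30 − 28.8|/136 = 0.4324 K/W
Known resistances:
  R_copper = L/(kA) = 0.0249/(345·22.2) = 3.251×10^-6 K/W
  R_fibreglass batt = L/(kA) = 0.117/(0.0444·22.2) = 0.1187 K/W
  R_conv,out = 1/(hA) = 1/(10.0·22.2) = 0.004505 K/W
R_polyurethane foam = ΣR − ΣR_known = 0.4324 − 0.1232 = 0.3092 K/W
L/(kA) = 0.3092 ⇒ k = 0.166/(0.3092·22.2) = 0.0242 W/m·K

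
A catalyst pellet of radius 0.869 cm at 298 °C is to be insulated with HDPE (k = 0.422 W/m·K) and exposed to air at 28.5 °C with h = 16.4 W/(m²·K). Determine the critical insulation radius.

For a sphere, r_cr = 2k_ins/h = 2·0.422/16.4 = 0.0515 m = 5.15 cm

r_cr = 5.15 cm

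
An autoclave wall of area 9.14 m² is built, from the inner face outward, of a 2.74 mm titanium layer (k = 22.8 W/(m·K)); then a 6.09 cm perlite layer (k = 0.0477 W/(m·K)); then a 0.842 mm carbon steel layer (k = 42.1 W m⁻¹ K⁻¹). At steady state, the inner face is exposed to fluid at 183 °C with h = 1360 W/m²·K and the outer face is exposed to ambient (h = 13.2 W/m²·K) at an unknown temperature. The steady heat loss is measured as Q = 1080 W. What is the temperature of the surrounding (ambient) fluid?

Series resistances:
  R_conv,in = 1/(hA) = 1/(1360·9.14) = 8.045×10^-5 K/W
  R_titanium = L/(kA) = 0.00274/(22.8·9.14) = 1.315×10^-5 K/W
  R_perlite = L/(kA) = 0.0609/(0.0477·9.14) = 0.1397 K/W
  R_carbon steel = L/(kA) = 8.42×10^-4/(42.1·9.14) = 2.188×10^-6 K/W
  R_conv,out = 1/(hA) = 1/(13.2·9.14) = 0.008289 K/W
ΣR = 0.1481 K/W
ΔT = Q·ΣR = 1080 × 0.1481 = 159.9 K
Heat flows outward, so T_out = T_in − ΔT = 183 − 159.9 = 23.1 °C

T_out = 23.1 °C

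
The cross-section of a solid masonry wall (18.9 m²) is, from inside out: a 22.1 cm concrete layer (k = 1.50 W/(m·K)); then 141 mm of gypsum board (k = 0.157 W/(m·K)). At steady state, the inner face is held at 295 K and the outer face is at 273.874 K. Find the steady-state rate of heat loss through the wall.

Treat each layer as a resistance in series:
  R_concrete = L/(kA) = 0.221/(1.50·18.9) = 0.007795 K/W
  R_gypsum board = L/(kA) = 0.141/(0.157·18.9) = 0.04752 K/W
ΣR = 0.007795 + 0.04752 = 0.05532 K/W
Q = ΔT/ΣR = (295 K − 273.874 K)/0.05532 = 382 W

Q = 382 W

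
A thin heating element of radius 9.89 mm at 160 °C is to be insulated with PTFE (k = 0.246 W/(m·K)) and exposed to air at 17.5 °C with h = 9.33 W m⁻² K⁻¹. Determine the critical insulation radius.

For a cylinder, r_cr = k_ins/h = 0.246/9.33 = 0.0264 m = 2.64 cm

r_cr = 2.64 cm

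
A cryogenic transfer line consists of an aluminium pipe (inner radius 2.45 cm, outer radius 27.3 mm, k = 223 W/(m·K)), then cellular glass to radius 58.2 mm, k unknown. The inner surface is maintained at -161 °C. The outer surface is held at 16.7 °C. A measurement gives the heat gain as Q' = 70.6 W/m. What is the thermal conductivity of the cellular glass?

ΣR = ΔT/Q' = |-161 − 16.7|/70.6 = 2.517 m·K/W
Known resistances:
  R'_aluminium = ln(0.0273/0.0245)/(2πk) = 0.1082/(2π·223) = 7.723×10^-5 m·K/W
R_cellular glass = ΣR − ΣR_known = 2.517 − 7.723×10^-5 = 2.517 m·K/W
ln(r₂/r₁)/(2πk) = 2.517 ⇒ k = 0.7570/(2π·2.517) = 0.0479 W/m·K

k = 0.0479 W/m·K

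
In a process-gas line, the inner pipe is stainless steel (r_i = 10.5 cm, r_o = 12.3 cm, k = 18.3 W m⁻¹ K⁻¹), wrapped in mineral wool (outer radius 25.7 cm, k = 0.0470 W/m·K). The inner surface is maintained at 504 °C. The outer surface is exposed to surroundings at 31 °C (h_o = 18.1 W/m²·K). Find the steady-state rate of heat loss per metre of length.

Series thermal resistances, inner to outer:
  R'_stainless steel = ln(0.123/0.105)/(2πk) = 0.1582/(2π·18.3) = 0.001376 m·K/W
  R'_mineral wool = ln(0.257/0.123)/(2πk) = 0.7369/(2π·0.0470) = 2.495 m·K/W
  R'_conv,out = 1/(2πr h) = 1/(2π·0.257·18.1) = 0.03421 m·K/W
ΣR = 0.001376 + 2.495 + 0.03421 = 2.531 m·K/W
Q' = ΔT/ΣR = (504 °C − 31 °C)/2.531 = 187 W/m

Q' = 187 W/m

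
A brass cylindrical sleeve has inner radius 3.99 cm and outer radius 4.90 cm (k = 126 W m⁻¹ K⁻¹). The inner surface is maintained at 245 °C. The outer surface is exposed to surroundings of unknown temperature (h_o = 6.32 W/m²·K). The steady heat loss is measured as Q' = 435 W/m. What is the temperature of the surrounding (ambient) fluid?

T_out = 21.3 °C

Sum the resistances:
  R'_brass = ln(0.0490/0.0399)/(2πk) = 0.2054/(2π·126) = 2.595×10^-4 m·K/W
  R'_conv,out = 1/(2πr h) = 1/(2π·0.0490·6.32) = 0.5139 m·K/W
ΣR = 0.5142 m·K/W
ΔT = Q'·ΣR = 435 × 0.5142 = 223.7 K
Heat flows outward, so T_out = T_in − ΔT = 245 − 223.7 = 21.3 °C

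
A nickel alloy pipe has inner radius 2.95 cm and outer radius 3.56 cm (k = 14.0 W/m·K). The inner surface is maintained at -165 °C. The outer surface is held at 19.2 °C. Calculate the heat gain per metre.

Q' = 2πk·ΔT/ln(r₂/r₁) = 2π × 14.0 × 184.2 / ln(0.0356/0.0295) = 86200 W/m

Q' = 86.2 kW/m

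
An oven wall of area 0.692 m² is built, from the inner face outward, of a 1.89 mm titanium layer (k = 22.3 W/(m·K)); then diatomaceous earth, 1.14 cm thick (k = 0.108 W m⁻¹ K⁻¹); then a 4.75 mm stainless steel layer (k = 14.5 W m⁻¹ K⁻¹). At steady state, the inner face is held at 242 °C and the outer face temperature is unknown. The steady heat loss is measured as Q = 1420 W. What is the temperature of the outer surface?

T_out = 24.6 °C

Sum the resistances:
  R_titanium = L/(kA) = 0.00189/(22.3·0.692) = 1.225×10^-4 K/W
  R_diatomaceous earth = L/(kA) = 0.0114/(0.108·0.692) = 0.1525 K/W
  R_stainless steel = L/(kA) = 0.00475/(14.5·0.692) = 4.734×10^-4 K/W
ΣR = 0.1531 K/W
ΔT = Q·ΣR = 1420 × 0.1531 = 217.4 K
Heat flows outward, so T_out = T_in − ΔT = 242 − 217.4 = 24.6 °C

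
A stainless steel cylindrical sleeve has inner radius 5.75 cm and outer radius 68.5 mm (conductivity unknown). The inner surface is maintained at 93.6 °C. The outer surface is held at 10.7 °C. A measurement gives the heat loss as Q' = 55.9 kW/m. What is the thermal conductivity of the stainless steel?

ΣR = ΔT/Q' = |93.6 − 10.7|/55900 = 0.001483 m·K/W
ln(r₂/r₁)/(2πk) = 0.001483 ⇒ k = 0.1750/(2π·0.001483) = 18.8 W/m·K

k = 18.8 W/m·K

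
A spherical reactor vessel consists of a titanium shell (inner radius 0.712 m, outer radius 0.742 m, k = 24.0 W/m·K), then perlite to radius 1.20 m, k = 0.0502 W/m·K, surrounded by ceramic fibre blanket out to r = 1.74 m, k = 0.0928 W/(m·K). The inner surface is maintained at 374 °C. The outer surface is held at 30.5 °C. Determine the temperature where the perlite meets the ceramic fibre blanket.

Series thermal resistances, inner to outer:
  R_titanium = (1/0.712 − 1/0.742)/(4πk) = 0.05679/(4π·24.0) = 1.883×10^-4 K/W
  R_perlite = (1/0.742 − 1/1.20)/(4πk) = 0.5144/(4π·0.0502) = 0.8154 K/W
  R_ceramic fibre blanket = (1/1.20 − 1/1.74)/(4πk) = 0.2586/(4π·0.0928) = 0.2218 K/W
ΣR = 1.883×10^-4 + 0.8154 + 0.2218 = 1.037 K/W
Q = ΔT/ΣR = (374 °C − 30.5 °C)/1.037 = 331.2 W
From the inner boundary to the perlite/ceramic fibre blanket interface, ΣR_partial = 0.8156 K/W.
T_interface = T_in − Q·ΣR_partial = 374 °C − (331.2)(0.8156) = 104 °C

T = 104 °C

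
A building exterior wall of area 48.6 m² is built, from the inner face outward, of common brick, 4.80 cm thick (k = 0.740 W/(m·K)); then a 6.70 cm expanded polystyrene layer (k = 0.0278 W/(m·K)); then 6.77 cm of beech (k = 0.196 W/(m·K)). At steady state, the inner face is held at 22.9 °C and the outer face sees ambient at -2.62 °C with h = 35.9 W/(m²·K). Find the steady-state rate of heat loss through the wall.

Treat each layer as a resistance in series:
  R_common brick = L/(kA) = 0.0480/(0.740·48.6) = 0.001335 K/W
  R_expanded polystyrene = L/(kA) = 0.0670/(0.0278·48.6) = 0.04959 K/W
  R_beech = L/(kA) = 0.0677/(0.196·48.6) = 0.007107 K/W
  R_conv,out = 1/(hA) = 1/(35.9·48.6) = 5.732×10^-4 K/W
ΣR = 0.001335 + 0.04959 + 0.007107 + 5.732×10^-4 = 0.05861 K/W
Q = ΔT/ΣR = (22.9 °C − -2.62 °C)/0.05861 = 435 W

Q = 435 W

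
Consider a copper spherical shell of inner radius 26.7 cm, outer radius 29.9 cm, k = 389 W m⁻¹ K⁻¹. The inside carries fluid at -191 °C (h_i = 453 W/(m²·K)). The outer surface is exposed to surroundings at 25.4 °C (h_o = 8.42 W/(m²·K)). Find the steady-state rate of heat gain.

Treat each layer as a resistance in series:
  R_conv,in = 1/(4πr²h) = 1/(4π·0.267²·453) = 0.002464 K/W
  R_copper = (1/0.267 − 1/0.299)/(4πk) = 0.4008/(4π·389) = 8.200×10^-5 K/W
  R_conv,out = 1/(4πr²h) = 1/(4π·0.299²·8.42) = 0.1057 K/W
ΣR = 0.002464 + 8.200×10^-5 + 0.1057 = 0.1082 K/W
Q = ΔT/ΣR = (-191 °C − 25.4 °C)/0.1082 = -2000 W
(Negative Q ⇒ heat flows inward; heat gain = 2000 W.)

Q = 2.00 kW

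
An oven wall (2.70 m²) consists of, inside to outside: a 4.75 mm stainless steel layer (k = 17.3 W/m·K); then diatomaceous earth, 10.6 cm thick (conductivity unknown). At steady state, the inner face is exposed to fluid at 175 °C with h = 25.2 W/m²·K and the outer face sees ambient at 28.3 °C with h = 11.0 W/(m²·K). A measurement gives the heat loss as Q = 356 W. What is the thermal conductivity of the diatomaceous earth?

ΣR = ΔT/Q = |175 − 28.3|/356 = 0.4121 K/W
Known resistances:
  R_conv,in = 1/(hA) = 1/(25.2·2.70) = 0.01470 K/W
  R_stainless steel = L/(kA) = 0.00475/(17.3·2.70) = 1.017×10^-4 K/W
  R_conv,out = 1/(hA) = 1/(11.0·2.70) = 0.03367 K/W
R_diatomaceous earth = ΣR − ΣR_known = 0.4121 − 0.04847 = 0.3636 K/W
L/(kA) = 0.3636 ⇒ k = 0.106/(0.3636·2.70) = 0.108 W/m·K

k = 0.108 W/m·K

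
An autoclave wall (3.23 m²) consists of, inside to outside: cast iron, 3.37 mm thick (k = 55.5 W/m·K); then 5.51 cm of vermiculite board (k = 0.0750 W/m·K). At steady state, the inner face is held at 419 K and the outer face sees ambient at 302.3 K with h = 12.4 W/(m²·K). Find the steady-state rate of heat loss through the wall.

Q = 462 W

Series thermal resistances, inner to outer:
  R_cast iron = L/(kA) = 0.00337/(55.5·3.23) = 1.880×10^-5 K/W
  R_vermiculite board = L/(kA) = 0.0551/(0.0750·3.23) = 0.2275 K/W
  R_conv,out = 1/(hA) = 1/(12.4·3.23) = 0.02497 K/W
ΣR = 1.880×10^-5 + 0.2275 + 0.02497 = 0.2525 K/W
Q = ΔT/ΣR = (419 K − 302.3 K)/0.2525 = 462 W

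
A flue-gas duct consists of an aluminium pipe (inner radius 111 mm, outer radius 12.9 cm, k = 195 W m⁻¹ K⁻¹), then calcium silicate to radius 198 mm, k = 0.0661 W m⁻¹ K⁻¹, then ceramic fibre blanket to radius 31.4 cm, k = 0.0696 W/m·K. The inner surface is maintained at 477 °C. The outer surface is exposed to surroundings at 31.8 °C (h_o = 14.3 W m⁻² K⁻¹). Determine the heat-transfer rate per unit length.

Q' = 210 W/m

Treat each layer as a resistance in series:
  R'_aluminium = ln(0.129/0.111)/(2πk) = 0.1503/(2π·195) = 1.227×10^-4 m·K/W
  R'_calcium silicate = ln(0.198/0.129)/(2πk) = 0.4285/(2π·0.0661) = 1.032 m·K/W
  R'_ceramic fibre blanket = ln(0.314/0.198)/(2πk) = 0.4611/(2π·0.0696) = 1.054 m·K/W
  R'_conv,out = 1/(2πr h) = 1/(2π·0.314·14.3) = 0.03544 m·K/W
ΣR = 1.227×10^-4 + 1.032 + 1.054 + 0.03544 = 2.122 m·K/W
Q' = ΔT/ΣR = (477 °C − 31.8 °C)/2.122 = 210 W/m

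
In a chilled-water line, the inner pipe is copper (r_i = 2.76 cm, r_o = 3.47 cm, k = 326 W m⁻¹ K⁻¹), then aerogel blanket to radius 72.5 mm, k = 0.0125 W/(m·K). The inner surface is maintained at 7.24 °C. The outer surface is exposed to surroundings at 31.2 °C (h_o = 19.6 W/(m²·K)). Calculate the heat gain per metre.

Q' = 2.52 W/m

Treat each layer as a resistance in series:
  R'_copper = ln(0.0347/0.0276)/(2πk) = 0.2289/(2π·326) = 1.118×10^-4 m·K/W
  R'_aerogel blanket = ln(0.0725/0.0347)/(2πk) = 0.7368/(2π·0.0125) = 9.382 m·K/W
  R'_conv,out = 1/(2πr h) = 1/(2π·0.0725·19.6) = 0.1120 m·K/W
ΣR = 1.118×10^-4 + 9.382 + 0.1120 = 9.494 m·K/W
Q' = ΔT/ΣR = (7.24 °C − 31.2 °C)/9.494 = -2.52 W/m
(Negative Q' ⇒ heat flows inward; heat gain = 2.52 W/m.)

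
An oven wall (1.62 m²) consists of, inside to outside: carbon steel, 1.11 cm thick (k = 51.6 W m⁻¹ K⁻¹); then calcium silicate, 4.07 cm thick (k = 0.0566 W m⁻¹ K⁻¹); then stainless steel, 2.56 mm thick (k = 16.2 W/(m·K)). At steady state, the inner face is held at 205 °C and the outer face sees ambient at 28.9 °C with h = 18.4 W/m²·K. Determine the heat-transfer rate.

Q = 369 W

Resistance network (inner→outer):
  R_carbon steel = L/(kA) = 0.0111/(51.6·1.62) = 1.328×10^-4 K/W
  R_calcium silicate = L/(kA) = 0.0407/(0.0566·1.62) = 0.4439 K/W
  R_stainless steel = L/(kA) = 0.00256/(16.2·1.62) = 9.755×10^-5 K/W
  R_conv,out = 1/(hA) = 1/(18.4·1.62) = 0.03355 K/W
ΣR = 1.328×10^-4 + 0.4439 + 9.755×10^-5 + 0.03355 = 0.4777 K/W
Q = ΔT/ΣR = (205 °C − 28.9 °C)/0.4777 = 369 W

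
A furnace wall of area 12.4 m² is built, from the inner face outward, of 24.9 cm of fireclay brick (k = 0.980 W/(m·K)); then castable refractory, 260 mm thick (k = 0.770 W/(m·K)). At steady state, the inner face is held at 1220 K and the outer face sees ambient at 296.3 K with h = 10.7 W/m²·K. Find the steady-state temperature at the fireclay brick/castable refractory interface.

Treat each layer as a resistance in series:
  R_fireclay brick = L/(kA) = 0.249/(0.980·12.4) = 0.02049 K/W
  R_castable refractory = L/(kA) = 0.260/(0.770·12.4) = 0.02723 K/W
  R_conv,out = 1/(hA) = 1/(10.7·12.4) = 0.007537 K/W
ΣR = 0.02049 + 0.02723 + 0.007537 = 0.05526 K/W
Q = ΔT/ΣR = (1220 K − 296.3 K)/0.05526 = 16720 W
From the inner boundary to the fireclay brick/castable refractory interface, ΣR_partial = 0.02049 K/W.
T_interface = T_in − Q·ΣR_partial = 1220 K − (16720)(0.02049) = 877 K

T = 877 K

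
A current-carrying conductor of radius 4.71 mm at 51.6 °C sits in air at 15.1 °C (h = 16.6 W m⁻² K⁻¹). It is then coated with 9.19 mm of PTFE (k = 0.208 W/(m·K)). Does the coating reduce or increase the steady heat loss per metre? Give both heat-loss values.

increases: 17.9 → 24.0 W/m

Critical radius for a cylinder: r_cr = k/h = 0.0125 m = 1.25 cm.
Outer radius after coating: r₂ = 0.00471 + 0.00919 = 0.01390 m.
r₁ < r_cr < r₂: heat loss rises to a maximum at r_cr then falls. Whether the coating helps depends on whether Q(r₂) has dropped back below Q(r₁).
Bare: R = 1/(2πr₁h) = 2.036 m·K/W; Q = 36.5/2.036 = 17.9 W/m.
Coated: R = R_cond + R_conv = 1.518 m·K/W; Q = 36.5/1.518 = 24.0 W/m.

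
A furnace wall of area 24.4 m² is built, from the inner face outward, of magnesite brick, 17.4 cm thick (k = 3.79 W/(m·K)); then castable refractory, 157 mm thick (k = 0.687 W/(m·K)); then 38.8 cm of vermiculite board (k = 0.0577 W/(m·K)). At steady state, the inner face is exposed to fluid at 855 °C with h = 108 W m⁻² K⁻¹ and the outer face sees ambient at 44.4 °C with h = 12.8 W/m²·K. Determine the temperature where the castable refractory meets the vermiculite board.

T = 823 °C

Treat each layer as a resistance in series:
  R_conv,in = 1/(hA) = 1/(108·24.4) = 3.795×10^-4 K/W
  R_magnesite brick = L/(kA) = 0.174/(3.79·24.4) = 0.001882 K/W
  R_castable refractory = L/(kA) = 0.157/(0.687·24.4) = 0.009366 K/W
  R_vermiculite board = L/(kA) = 0.388/(0.0577·24.4) = 0.2756 K/W
  R_conv,out = 1/(hA) = 1/(12.8·24.4) = 0.003202 K/W
ΣR = 3.795×10^-4 + 0.001882 + 0.009366 + 0.2756 + 0.003202 = 0.2904 K/W
Q = ΔT/ΣR = (855 °C − 44.4 °C)/0.2904 = 2791 W
From the inner boundary to the castable refractory/vermiculite board interface, ΣR_partial = 0.01163 K/W.
T_interface = T_in − Q·ΣR_partial = 855 °C − (2791)(0.01163) = 823 °C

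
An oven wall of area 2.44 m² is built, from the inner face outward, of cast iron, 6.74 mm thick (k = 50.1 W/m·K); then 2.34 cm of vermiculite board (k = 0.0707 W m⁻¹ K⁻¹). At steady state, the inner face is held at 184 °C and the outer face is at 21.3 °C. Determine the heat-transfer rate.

Resistance network (inner→outer):
  R_cast iron = L/(kA) = 0.00674/(50.1·2.44) = 5.514×10^-5 K/W
  R_vermiculite board = L/(kA) = 0.0234/(0.0707·2.44) = 0.1356 K/W
ΣR = 5.514×10^-5 + 0.1356 = 0.1357 K/W
Q = ΔT/ΣR = (184 °C − 21.3 °C)/0.1357 = 1200 W

Q = 1200 W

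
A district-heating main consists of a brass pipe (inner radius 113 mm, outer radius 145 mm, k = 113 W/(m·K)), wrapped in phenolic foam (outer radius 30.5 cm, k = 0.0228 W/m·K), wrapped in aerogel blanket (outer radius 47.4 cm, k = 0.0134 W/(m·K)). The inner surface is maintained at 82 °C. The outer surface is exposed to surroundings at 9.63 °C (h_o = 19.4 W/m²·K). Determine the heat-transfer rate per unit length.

Series thermal resistances, inner to outer:
  R'_brass = ln(0.145/0.113)/(2πk) = 0.2493/(2π·113) = 3.512×10^-4 m·K/W
  R'_phenolic foam = ln(0.305/0.145)/(2πk) = 0.7436/(2π·0.0228) = 5.191 m·K/W
  R'_aerogel blanket = ln(0.474/0.305)/(2πk) = 0.4409/(2π·0.0134) = 5.237 m·K/W
  R'_conv,out = 1/(2πr h) = 1/(2π·0.474·19.4) = 0.01731 m·K/W
ΣR = 3.512×10^-4 + 5.191 + 5.237 + 0.01731 = 10.45 m·K/W
Q' = ΔT/ΣR = (82 °C − 9.63 °C)/10.45 = 6.93 W/m

Q' = 6.93 W/m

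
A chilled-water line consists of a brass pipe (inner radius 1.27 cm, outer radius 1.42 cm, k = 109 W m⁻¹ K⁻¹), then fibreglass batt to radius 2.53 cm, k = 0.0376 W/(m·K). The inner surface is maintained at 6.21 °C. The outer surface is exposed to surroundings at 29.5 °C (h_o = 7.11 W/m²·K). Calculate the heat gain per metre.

Q' = 6.99 W/m

Series thermal resistances, inner to outer:
  R'_brass = ln(0.0142/0.0127)/(2πk) = 0.1116/(2π·109) = 1.630×10^-4 m·K/W
  R'_fibreglass batt = ln(0.0253/0.0142)/(2πk) = 0.5776/(2π·0.0376) = 2.445 m·K/W
  R'_conv,out = 1/(2πr h) = 1/(2π·0.0253·7.11) = 0.8848 m·K/W
ΣR = 1.630×10^-4 + 2.445 + 0.8848 = 3.330 m·K/W
Q' = ΔT/ΣR = (6.21 °C − 29.5 °C)/3.330 = -6.99 W/m
(Negative Q' ⇒ heat flows inward; heat gain = 6.99 W/m.)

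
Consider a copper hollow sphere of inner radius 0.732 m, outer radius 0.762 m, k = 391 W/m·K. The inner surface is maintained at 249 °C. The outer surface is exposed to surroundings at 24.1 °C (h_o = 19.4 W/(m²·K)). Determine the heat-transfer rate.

Resistance network (inner→outer):
  R_copper = (1/0.732 − 1/0.762)/(4πk) = 0.05378/(4π·391) = 1.095×10^-5 K/W
  R_conv,out = 1/(4πr²h) = 1/(4π·0.762²·19.4) = 0.007064 K/W
ΣR = 1.095×10^-5 + 0.007064 = 0.007075 K/W
Q = ΔT/ΣR = (249 °C − 24.1 °C)/0.007075 = 31800 W

Q = 31800 W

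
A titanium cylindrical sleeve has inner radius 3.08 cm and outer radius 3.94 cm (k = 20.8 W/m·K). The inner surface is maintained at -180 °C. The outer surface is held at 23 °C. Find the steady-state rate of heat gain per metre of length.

Q' = 2πk·ΔT/ln(r₂/r₁) = 2π × 20.8 × 203 / ln(0.0394/0.0308) = 1.08×10^5 W/m

Q' = 108 kW/m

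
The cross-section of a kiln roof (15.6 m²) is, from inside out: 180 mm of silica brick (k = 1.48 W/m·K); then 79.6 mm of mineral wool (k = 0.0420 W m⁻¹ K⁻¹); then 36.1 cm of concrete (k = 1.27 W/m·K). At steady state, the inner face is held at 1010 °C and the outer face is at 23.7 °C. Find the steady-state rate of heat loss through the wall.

Treat each layer as a resistance in series:
  R_silica brick = L/(kA) = 0.180/(1.48·15.6) = 0.007796 K/W
  R_mineral wool = L/(kA) = 0.0796/(0.0420·15.6) = 0.1215 K/W
  R_concrete = L/(kA) = 0.361/(1.27·15.6) = 0.01822 K/W
ΣR = 0.007796 + 0.1215 + 0.01822 = 0.1475 K/W
Q = ΔT/ΣR = (1010 °C − 23.7 °C)/0.1475 = 6690 W

Q = 6.69 kW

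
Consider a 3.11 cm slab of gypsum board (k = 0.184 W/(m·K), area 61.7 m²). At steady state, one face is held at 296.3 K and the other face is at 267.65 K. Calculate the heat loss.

Q = kA·ΔT/L = 0.184 × 61.7 × |296.3 K − 267.65 K| / 0.0311 = 10500 W

Q = 10.5 kW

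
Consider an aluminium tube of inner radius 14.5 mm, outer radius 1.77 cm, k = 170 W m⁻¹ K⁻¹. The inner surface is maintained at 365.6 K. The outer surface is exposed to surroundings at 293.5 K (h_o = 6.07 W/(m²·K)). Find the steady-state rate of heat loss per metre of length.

Treat each layer as a resistance in series:
  R'_aluminium = ln(0.0177/0.0145)/(2πk) = 0.1994/(2π·170) = 1.867×10^-4 m·K/W
  R'_conv,out = 1/(2πr h) = 1/(2π·0.0177·6.07) = 1.481 m·K/W
ΣR = 1.867×10^-4 + 1.481 = 1.481 m·K/W
Q' = ΔT/ΣR = (365.6 K − 293.5 K)/1.481 = 48.7 W/m

Q' = 48.7 W/m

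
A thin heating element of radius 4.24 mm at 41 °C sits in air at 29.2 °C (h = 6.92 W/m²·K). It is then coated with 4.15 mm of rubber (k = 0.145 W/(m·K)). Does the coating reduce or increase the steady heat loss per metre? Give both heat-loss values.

Critical radius for a cylinder: r_cr = k/h = 0.0210 m = 2.10 cm.
Outer radius after coating: r₂ = 0.00424 + 0.00415 = 0.00839 m.
Since r₁ < r_cr and r₂ ≤ r_cr, the coating moves toward the maximum at r_cr — heat loss rises.
Bare: R = 1/(2πr₁h) = 5.424 m·K/W; Q = 11.8/5.424 = 2.18 W/m.
Coated: R = R_cond + R_conv = 3.490 m·K/W; Q = 11.8/3.490 = 3.38 W/m.

increases: 2.18 → 3.38 W/m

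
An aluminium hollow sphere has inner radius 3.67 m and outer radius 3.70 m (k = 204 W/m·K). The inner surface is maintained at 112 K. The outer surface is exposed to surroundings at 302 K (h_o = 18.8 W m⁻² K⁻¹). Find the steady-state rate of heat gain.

Series thermal resistances, inner to outer:
  R_aluminium = (1/3.67 − 1/3.70)/(4πk) = 0.002209/(4π·204) = 8.618×10^-7 K/W
  R_conv,out = 1/(4πr²h) = 1/(4π·3.70²·18.8) = 3.092×10^-4 K/W
ΣR = 8.618×10^-7 + 3.092×10^-4 = 3.101×10^-4 K/W
Q = ΔT/ΣR = (112 K − 302 K)/3.101×10^-4 = -6.13×10^5 W
(Negative Q ⇒ heat flows inward; heat gain = 6.13×10^5 W.)

Q = 6.13×10^5 W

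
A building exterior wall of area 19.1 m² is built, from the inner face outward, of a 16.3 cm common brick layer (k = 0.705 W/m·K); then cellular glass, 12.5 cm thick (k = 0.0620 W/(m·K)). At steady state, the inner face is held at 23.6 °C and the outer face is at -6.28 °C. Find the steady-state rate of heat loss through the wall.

Treat each layer as a resistance in series:
  R_common brick = L/(kA) = 0.163/(0.705·19.1) = 0.01211 K/W
  R_cellular glass = L/(kA) = 0.125/(0.0620·19.1) = 0.1056 K/W
ΣR = 0.01211 + 0.1056 = 0.1177 K/W
Q = ΔT/ΣR = (23.6 °C − -6.28 °C)/0.1177 = 254 W

Q = 254 W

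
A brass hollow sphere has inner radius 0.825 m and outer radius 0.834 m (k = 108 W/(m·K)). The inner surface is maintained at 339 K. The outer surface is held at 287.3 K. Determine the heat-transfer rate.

Q = 4πk·ΔT/(1/r₁ − 1/r₂) = 4π × 108 × 51.7 / (1/0.825 − 1/0.834) = 5.36×10^6 W

Q = 5360 kW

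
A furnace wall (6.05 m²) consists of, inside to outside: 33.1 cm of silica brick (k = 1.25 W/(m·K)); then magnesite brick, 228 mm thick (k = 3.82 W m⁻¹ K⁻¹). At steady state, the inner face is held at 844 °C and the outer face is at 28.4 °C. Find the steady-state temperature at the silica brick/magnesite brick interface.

Series thermal resistances, inner to outer:
  R_silica brick = L/(kA) = 0.331/(1.25·6.05) = 0.04377 K/W
  R_magnesite brick = L/(kA) = 0.228/(3.82·6.05) = 0.009865 K/W
ΣR = 0.04377 + 0.009865 = 0.05364 K/W
Q = ΔT/ΣR = (844 °C − 28.4 °C)/0.05364 = 15210 W
From the inner boundary to the silica brick/magnesite brick interface, ΣR_partial = 0.04377 K/W.
T_interface = T_in − Q·ΣR_partial = 844 °C − (15210)(0.04377) = 178 °C

T = 178 °C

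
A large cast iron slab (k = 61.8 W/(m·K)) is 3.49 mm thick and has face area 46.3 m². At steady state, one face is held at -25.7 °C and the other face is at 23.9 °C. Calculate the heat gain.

Q = 4.07×10^7 W

Q = kA·ΔT/L = 61.8 × 46.3 × |-25.7 °C − 23.9 °C| / 0.00349 = 4.07×10^7 W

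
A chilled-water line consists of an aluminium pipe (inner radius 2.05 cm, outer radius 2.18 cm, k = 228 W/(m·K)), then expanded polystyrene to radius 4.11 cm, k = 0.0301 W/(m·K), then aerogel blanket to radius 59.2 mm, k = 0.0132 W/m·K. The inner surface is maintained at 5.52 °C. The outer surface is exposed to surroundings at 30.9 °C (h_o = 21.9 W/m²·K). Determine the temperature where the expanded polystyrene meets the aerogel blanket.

Series thermal resistances, inner to outer:
  R'_aluminium = ln(0.0218/0.0205)/(2πk) = 0.06149/(2π·228) = 4.292×10^-5 m·K/W
  R'_expanded polystyrene = ln(0.0411/0.0218)/(2πk) = 0.6341/(2π·0.0301) = 3.353 m·K/W
  R'_aerogel blanket = ln(0.0592/0.0411)/(2πk) = 0.3649/(2π·0.0132) = 4.400 m·K/W
  R'_conv,out = 1/(2πr h) = 1/(2π·0.0592·21.9) = 0.1228 m·K/W
ΣR = 4.292×10^-5 + 3.353 + 4.400 + 0.1228 = 7.876 m·K/W
Q' = ΔT/ΣR = (5.52 °C − 30.9 °C)/7.876 = -3.222 W/m
From the inner boundary to the expanded polystyrene/aerogel blanket interface, ΣR_partial = 3.353 m·K/W.
T_interface = T_in − Q'·ΣR_partial = 5.52 °C − (-3.222)(3.353) = 16.3 °C

T = 16.3 °C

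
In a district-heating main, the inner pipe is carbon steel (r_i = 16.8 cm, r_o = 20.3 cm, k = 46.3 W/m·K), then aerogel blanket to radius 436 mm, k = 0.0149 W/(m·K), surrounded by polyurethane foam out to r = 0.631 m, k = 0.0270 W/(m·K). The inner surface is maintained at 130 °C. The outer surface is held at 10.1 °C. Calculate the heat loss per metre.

Treat each layer as a resistance in series:
  R'_carbon steel = ln(0.203/0.168)/(2πk) = 0.1892/(2π·46.3) = 6.505×10^-4 m·K/W
  R'_aerogel blanket = ln(0.436/0.203)/(2πk) = 0.7644/(2π·0.0149) = 8.165 m·K/W
  R'_polyurethane foam = ln(0.631/0.436)/(2πk) = 0.3697/(2π·0.0270) = 2.179 m·K/W
ΣR = 6.505×10^-4 + 8.165 + 2.179 = 10.34 m·K/W
Q' = ΔT/ΣR = (130 °C − 10.1 °C)/10.34 = 11.6 W/m

Q' = 11.6 W/m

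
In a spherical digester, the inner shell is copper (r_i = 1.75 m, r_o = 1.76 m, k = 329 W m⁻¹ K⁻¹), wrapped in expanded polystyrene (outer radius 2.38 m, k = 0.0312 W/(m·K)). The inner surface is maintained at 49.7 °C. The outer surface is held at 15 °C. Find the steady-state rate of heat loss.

Series thermal resistances, inner to outer:
  R_copper = (1/1.75 − 1/1.76)/(4πk) = 0.003247/(4π·329) = 7.853×10^-7 K/W
  R_expanded polystyrene = (1/1.76 − 1/2.38)/(4πk) = 0.1480/(4π·0.0312) = 0.3775 K/W
ΣR = 7.853×10^-7 + 0.3775 = 0.3775 K/W
Q = ΔT/ΣR = (49.7 °C − 15 °C)/0.3775 = 91.9 W

Q = 91.9 W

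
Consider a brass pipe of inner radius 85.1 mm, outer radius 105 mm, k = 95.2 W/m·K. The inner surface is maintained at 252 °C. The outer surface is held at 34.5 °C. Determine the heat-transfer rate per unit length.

Q' = 2πk·ΔT/ln(r₂/r₁) = 2π × 95.2 × 217.5 / ln(0.105/0.0851) = 6.19×10^5 W/m

Q' = 6.19×10^5 W/m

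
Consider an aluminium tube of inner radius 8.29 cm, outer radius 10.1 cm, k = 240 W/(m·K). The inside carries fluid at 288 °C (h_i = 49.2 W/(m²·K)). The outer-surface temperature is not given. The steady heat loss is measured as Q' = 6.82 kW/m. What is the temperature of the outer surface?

Series resistances:
  R'_conv,in = 1/(2πr h) = 1/(2π·0.0829·49.2) = 0.03902 m·K/W
  R'_aluminium = ln(0.101/0.0829)/(2πk) = 0.1975/(2π·240) = 1.310×10^-4 m·K/W
ΣR = 0.03915 m·K/W
ΔT = Q'·ΣR = 6820 × 0.03915 = 267.0 K
Heat flows outward, so T_out = T_in − ΔT = 288 − 267.0 = 21.0 °C

T_out = 21.0 °C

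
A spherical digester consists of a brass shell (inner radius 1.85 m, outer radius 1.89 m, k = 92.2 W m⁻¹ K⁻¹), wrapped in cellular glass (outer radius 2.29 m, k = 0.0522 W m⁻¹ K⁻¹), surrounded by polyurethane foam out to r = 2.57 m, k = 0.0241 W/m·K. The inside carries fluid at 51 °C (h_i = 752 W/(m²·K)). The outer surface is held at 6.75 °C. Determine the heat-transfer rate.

Resistance network (inner→outer):
  R_conv,in = 1/(4πr²h) = 1/(4π·1.85²·752) = 3.092×10^-5 K/W
  R_brass = (1/1.85 − 1/1.89)/(4πk) = 0.01144/(4π·92.2) = 9.874×10^-6 K/W
  R_cellular glass = (1/1.89 − 1/2.29)/(4πk) = 0.09242/(4π·0.0522) = 0.1409 K/W
  R_polyurethane foam = (1/2.29 − 1/2.57)/(4πk) = 0.04758/(4π·0.0241) = 0.1571 K/W
ΣR = 3.092×10^-5 + 9.874×10^-6 + 0.1409 + 0.1571 = 0.2980 K/W
Q = ΔT/ΣR = (51 °C − 6.75 °C)/0.2980 = 148 W

Q = 148 W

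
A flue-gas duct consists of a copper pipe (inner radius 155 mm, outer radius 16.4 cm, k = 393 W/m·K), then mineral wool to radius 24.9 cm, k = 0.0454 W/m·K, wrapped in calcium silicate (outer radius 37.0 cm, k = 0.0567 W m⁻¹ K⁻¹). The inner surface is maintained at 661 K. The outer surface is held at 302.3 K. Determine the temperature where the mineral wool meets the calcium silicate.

Treat each layer as a resistance in series:
  R'_copper = ln(0.164/0.155)/(2πk) = 0.05644/(2π·393) = 2.286×10^-5 m·K/W
  R'_mineral wool = ln(0.249/0.164)/(2πk) = 0.4176/(2π·0.0454) = 1.464 m·K/W
  R'_calcium silicate = ln(0.370/0.249)/(2πk) = 0.3961/(2π·0.0567) = 1.112 m·K/W
ΣR = 2.286×10^-5 + 1.464 + 1.112 = 2.576 m·K/W
Q' = ΔT/ΣR = (661 K − 302.3 K)/2.576 = 139.2 W/m
From the inner boundary to the mineral wool/calcium silicate interface, ΣR_partial = 1.464 m·K/W.
T_interface = T_in − Q'·ΣR_partial = 661 K − (139.2)(1.464) = 457 K

T = 457 K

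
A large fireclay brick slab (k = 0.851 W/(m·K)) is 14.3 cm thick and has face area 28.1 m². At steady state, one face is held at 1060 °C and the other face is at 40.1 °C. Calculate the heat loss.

Q = 171 kW

Q = kA·ΔT/L = 0.851 × 28.1 × |1060 °C − 40.1 °C| / 0.143 = 1.71×10^5 W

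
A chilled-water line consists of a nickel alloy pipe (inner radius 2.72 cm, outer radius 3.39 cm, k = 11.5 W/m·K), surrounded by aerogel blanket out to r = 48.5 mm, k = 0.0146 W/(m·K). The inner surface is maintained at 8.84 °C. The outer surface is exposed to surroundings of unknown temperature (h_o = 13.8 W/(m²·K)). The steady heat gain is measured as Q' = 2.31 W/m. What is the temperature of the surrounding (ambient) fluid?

T_out = 18.4 °C

Sum the resistances:
  R'_nickel alloy = ln(0.0339/0.0272)/(2πk) = 0.2202/(2π·11.5) = 0.003047 m·K/W
  R'_aerogel blanket = ln(0.0485/0.0339)/(2πk) = 0.3581/(2π·0.0146) = 3.904 m·K/W
  R'_conv,out = 1/(2πr h) = 1/(2π·0.0485·13.8) = 0.2378 m·K/W
ΣR = 4.145 m·K/W
ΔT = Q'·ΣR = 2.31 × 4.145 = 9.575 K
Heat flows inward, so T_out = T_in + ΔT = 8.84 + 9.575 = 18.4 °C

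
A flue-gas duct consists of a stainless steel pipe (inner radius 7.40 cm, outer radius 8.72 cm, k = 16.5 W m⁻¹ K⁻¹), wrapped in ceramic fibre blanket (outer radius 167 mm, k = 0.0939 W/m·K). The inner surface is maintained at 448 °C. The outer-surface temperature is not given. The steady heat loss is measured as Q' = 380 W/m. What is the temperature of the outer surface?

Sum the resistances:
  R'_stainless steel = ln(0.0872/0.0740)/(2πk) = 0.1641/(2π·16.5) = 0.001583 m·K/W
  R'_ceramic fibre blanket = ln(0.167/0.0872)/(2πk) = 0.6498/(2π·0.0939) = 1.101 m·K/W
ΣR = 1.103 m·K/W
ΔT = Q'·ΣR = 380 × 1.103 = 419.1 K
Heat flows outward, so T_out = T_in − ΔT = 448 − 419.1 = 28.9 °C

T_out = 28.9 °C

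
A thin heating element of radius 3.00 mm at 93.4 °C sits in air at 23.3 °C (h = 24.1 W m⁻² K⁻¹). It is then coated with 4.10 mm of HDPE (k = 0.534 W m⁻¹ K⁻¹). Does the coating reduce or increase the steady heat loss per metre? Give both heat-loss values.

increases: 31.8 → 59.1 W/m

Critical radius for a cylinder: r_cr = k/h = 0.0222 m = 2.22 cm.
Outer radius after coating: r₂ = 0.00300 + 0.00410 = 0.00710 m.
Since r₁ < r_cr and r₂ ≤ r_cr, the coating moves toward the maximum at r_cr — heat loss rises.
Bare: R = 1/(2πr₁h) = 2.201 m·K/W; Q = 70.1/2.201 = 31.8 W/m.
Coated: R = R_cond + R_conv = 1.187 m·K/W; Q = 70.1/1.187 = 59.1 W/m.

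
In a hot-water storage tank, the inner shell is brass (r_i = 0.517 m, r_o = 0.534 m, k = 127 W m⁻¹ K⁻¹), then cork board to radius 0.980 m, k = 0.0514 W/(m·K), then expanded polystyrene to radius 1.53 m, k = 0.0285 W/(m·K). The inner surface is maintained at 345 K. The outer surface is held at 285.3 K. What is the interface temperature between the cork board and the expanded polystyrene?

Resistance network (inner→outer):
  R_brass = (1/0.517 − 1/0.534)/(4πk) = 0.06158/(4π·127) = 3.858×10^-5 K/W
  R_cork board = (1/0.534 − 1/0.980)/(4πk) = 0.8523/(4π·0.0514) = 1.319 K/W
  R_expanded polystyrene = (1/0.980 − 1/1.53)/(4πk) = 0.3668/(4π·0.0285) = 1.024 K/W
ΣR = 3.858×10^-5 + 1.319 + 1.024 = 2.343 K/W
Q = ΔT/ΣR = (345 K − 285.3 K)/2.343 = 25.48 W
From the inner boundary to the cork board/expanded polystyrene interface, ΣR_partial = 1.319 K/W.
T_interface = T_in − Q·ΣR_partial = 345 K − (25.48)(1.319) = 311.4 K

T = 311.4 K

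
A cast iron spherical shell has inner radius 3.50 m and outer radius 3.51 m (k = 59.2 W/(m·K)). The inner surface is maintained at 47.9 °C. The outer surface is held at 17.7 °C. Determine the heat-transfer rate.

Q = 4πk·ΔT/(1/r₁ − 1/r₂) = 4π × 59.2 × 30.2 / (1/3.50 − 1/3.51) = 2.76×10^7 W

Q = 2.76×10^7 W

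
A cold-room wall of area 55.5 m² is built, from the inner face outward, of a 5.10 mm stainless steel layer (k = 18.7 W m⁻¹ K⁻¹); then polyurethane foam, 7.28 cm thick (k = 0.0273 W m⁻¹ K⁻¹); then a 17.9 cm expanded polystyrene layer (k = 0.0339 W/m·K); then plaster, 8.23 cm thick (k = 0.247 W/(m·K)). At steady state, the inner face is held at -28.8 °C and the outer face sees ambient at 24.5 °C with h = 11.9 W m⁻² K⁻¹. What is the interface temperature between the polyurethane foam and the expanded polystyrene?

T = -11.8 °C

Treat each layer as a resistance in series:
  R_stainless steel = L/(kA) = 0.00510/(18.7·55.5) = 4.914×10^-6 K/W
  R_polyurethane foam = L/(kA) = 0.0728/(0.0273·55.5) = 0.04805 K/W
  R_expanded polystyrene = L/(kA) = 0.179/(0.0339·55.5) = 0.09514 K/W
  R_plaster = L/(kA) = 0.0823/(0.247·55.5) = 0.006004 K/W
  R_conv,out = 1/(hA) = 1/(11.9·55.5) = 0.001514 K/W
ΣR = 4.914×10^-6 + 0.04805 + 0.09514 + 0.006004 + 0.001514 = 0.1507 K/W
Q = ΔT/ΣR = (-28.8 °C − 24.5 °C)/0.1507 = -353.7 W
From the inner boundary to the polyurethane foam/expanded polystyrene interface, ΣR_partial = 0.04805 K/W.
T_interface = T_in − Q·ΣR_partial = -28.8 °C − (-353.7)(0.04805) = -11.8 °C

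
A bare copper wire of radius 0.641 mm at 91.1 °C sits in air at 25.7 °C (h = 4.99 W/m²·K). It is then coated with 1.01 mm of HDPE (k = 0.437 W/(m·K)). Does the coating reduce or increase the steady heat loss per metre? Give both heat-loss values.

Critical radius for a cylinder: r_cr = k/h = 0.0876 m = 8.76 cm.
Outer radius after coating: r₂ = 6.41×10^-4 + 0.00101 = 0.001651 m.
Since r₁ < r_cr and r₂ ≤ r_cr, the coating moves toward the maximum at r_cr — heat loss rises.
Bare: R = 1/(2πr₁h) = 49.76 m·K/W; Q = 65.4/49.76 = 1.31 W/m.
Coated: R = R_cond + R_conv = 19.66 m·K/W; Q = 65.4/19.66 = 3.33 W/m.

increases: 1.31 → 3.33 W/m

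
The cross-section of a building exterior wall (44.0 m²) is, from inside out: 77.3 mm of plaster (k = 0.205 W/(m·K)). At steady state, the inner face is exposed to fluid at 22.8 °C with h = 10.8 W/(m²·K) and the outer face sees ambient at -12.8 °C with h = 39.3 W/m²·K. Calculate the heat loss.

Series thermal resistances, inner to outer:
  R_conv,in = 1/(hA) = 1/(10.8·44.0) = 0.002104 K/W
  R_plaster = L/(kA) = 0.0773/(0.205·44.0) = 0.008570 K/W
  R_conv,out = 1/(hA) = 1/(39.3·44.0) = 5.783×10^-4 K/W
ΣR = 0.002104 + 0.008570 + 5.783×10^-4 = 0.01125 K/W
Q = ΔT/ΣR = (22.8 °C − -12.8 °C)/0.01125 = 3160 W

Q = 3.16 kW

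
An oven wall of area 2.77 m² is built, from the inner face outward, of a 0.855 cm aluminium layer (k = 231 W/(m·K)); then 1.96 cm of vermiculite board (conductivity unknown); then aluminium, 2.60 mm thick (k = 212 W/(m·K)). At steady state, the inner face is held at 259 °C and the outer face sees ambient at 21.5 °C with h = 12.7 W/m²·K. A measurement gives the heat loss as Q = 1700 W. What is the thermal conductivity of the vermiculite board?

k = 0.0636 W/m·K

ΣR = ΔT/Q = |259 − 21.5|/1700 = 0.1397 K/W
Known resistances:
  R_aluminium = L/(kA) = 0.00855/(231·2.77) = 1.336×10^-5 K/W
  R_aluminium = L/(kA) = 0.00260/(212·2.77) = 4.427×10^-6 K/W
  R_conv,out = 1/(hA) = 1/(12.7·2.77) = 0.02843 K/W
R_vermiculite board = ΣR − ΣR_known = 0.1397 − 0.02845 = 0.1112 K/W
L/(kA) = 0.1112 ⇒ k = 0.0196/(0.1112·2.77) = 0.0636 W/m·K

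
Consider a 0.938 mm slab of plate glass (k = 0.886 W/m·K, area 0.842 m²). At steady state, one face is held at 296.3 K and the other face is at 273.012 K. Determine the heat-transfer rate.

Q = 18.5 kW

Q = kA·ΔT/L = 0.886 × 0.842 × |296.3 K − 273.012 K| / 9.38×10^-4 = 18500 W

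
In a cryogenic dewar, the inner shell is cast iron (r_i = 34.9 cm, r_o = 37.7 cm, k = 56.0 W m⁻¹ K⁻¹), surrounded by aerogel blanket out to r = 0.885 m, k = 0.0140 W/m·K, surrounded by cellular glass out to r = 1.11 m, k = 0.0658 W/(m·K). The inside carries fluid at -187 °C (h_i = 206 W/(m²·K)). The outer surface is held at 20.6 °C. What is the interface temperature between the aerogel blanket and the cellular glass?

T = 14.2 °C

Treat each layer as a resistance in series:
  R_conv,in = 1/(4πr²h) = 1/(4π·0.349²·206) = 0.003172 K/W
  R_cast iron = (1/0.349 − 1/0.377)/(4πk) = 0.2128/(4π·56.0) = 3.024×10^-4 K/W
  R_aerogel blanket = (1/0.377 − 1/0.885)/(4πk) = 1.523/(4π·0.0140) = 8.654 K/W
  R_cellular glass = (1/0.885 − 1/1.11)/(4πk) = 0.2290/(4π·0.0658) = 0.2770 K/W
ΣR = 0.003172 + 3.024×10^-4 + 8.654 + 0.2770 = 8.934 K/W
Q = ΔT/ΣR = (-187 °C − 20.6 °C)/8.934 = -23.24 W
From the inner boundary to the aerogel blanket/cellular glass interface, ΣR_partial = 8.657 K/W.
T_interface = T_in − Q·ΣR_partial = -187 °C − (-23.24)(8.657) = 14.2 °C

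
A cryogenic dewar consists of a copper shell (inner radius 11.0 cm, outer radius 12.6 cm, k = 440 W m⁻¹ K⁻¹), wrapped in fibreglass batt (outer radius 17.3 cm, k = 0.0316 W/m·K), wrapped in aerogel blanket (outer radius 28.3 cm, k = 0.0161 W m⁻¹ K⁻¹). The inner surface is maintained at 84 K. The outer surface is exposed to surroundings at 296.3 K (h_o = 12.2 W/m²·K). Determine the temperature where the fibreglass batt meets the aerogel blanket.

T = 153 K

Treat each layer as a resistance in series:
  R_copper = (1/0.110 − 1/0.126)/(4πk) = 1.154/(4π·440) = 2.088×10^-4 K/W
  R_fibreglass batt = (1/0.126 − 1/0.173)/(4πk) = 2.156/(4π·0.0316) = 5.430 K/W
  R_aerogel blanket = (1/0.173 − 1/0.283)/(4πk) = 2.247/(4π·0.0161) = 11.11 K/W
  R_conv,out = 1/(4πr²h) = 1/(4π·0.283²·12.2) = 0.08144 K/W
ΣR = 2.088×10^-4 + 5.430 + 11.11 + 0.08144 = 16.62 K/W
Q = ΔT/ΣR = (84 K − 296.3 K)/16.62 = -12.77 W
From the inner boundary to the fibreglass batt/aerogel blanket interface, ΣR_partial = 5.430 K/W.
T_interface = T_in − Q·ΣR_partial = 84 K − (-12.77)(5.430) = 153 K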